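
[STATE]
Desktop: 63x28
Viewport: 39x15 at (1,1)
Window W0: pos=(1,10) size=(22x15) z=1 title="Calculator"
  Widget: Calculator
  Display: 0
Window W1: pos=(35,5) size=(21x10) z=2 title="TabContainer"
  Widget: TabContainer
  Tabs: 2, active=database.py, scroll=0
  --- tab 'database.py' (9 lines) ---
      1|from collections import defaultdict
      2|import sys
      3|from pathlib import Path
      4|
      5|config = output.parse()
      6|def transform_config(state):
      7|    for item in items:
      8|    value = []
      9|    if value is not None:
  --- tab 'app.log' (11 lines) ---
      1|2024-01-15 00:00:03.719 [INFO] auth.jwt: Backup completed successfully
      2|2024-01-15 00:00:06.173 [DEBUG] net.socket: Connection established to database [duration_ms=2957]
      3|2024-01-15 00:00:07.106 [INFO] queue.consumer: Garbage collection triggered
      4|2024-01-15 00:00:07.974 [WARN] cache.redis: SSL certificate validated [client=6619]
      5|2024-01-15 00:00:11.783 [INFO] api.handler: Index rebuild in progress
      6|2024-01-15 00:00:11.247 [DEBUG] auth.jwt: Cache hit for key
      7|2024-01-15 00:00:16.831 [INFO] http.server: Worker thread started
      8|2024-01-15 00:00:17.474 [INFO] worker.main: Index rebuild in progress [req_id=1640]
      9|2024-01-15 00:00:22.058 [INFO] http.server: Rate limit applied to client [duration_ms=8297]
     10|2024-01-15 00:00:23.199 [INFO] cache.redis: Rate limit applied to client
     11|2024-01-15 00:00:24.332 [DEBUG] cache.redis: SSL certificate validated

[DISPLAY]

                                       
                                       
                                       
                                       
                                  ┏━━━━
                                  ┃ Tab
                                  ┠────
                                  ┃[dat
                                  ┃────
┏━━━━━━━━━━━━━━━━━━━━┓            ┃from
┃ Calculator         ┃            ┃impo
┠────────────────────┨            ┃from
┃                   0┃            ┃    
┃┌───┬───┬───┬───┐   ┃            ┗━━━━
┃│ 7 │ 8 │ 9 │ ÷ │   ┃                 


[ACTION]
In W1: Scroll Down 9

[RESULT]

                                       
                                       
                                       
                                       
                                  ┏━━━━
                                  ┃ Tab
                                  ┠────
                                  ┃[dat
                                  ┃────
┏━━━━━━━━━━━━━━━━━━━━┓            ┃    
┃ Calculator         ┃            ┃    
┠────────────────────┨            ┃    
┃                   0┃            ┃    
┃┌───┬───┬───┬───┐   ┃            ┗━━━━
┃│ 7 │ 8 │ 9 │ ÷ │   ┃                 


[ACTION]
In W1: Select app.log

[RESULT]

                                       
                                       
                                       
                                       
                                  ┏━━━━
                                  ┃ Tab
                                  ┠────
                                  ┃ dat
                                  ┃────
┏━━━━━━━━━━━━━━━━━━━━┓            ┃2024
┃ Calculator         ┃            ┃2024
┠────────────────────┨            ┃2024
┃                   0┃            ┃2024
┃┌───┬───┬───┬───┐   ┃            ┗━━━━
┃│ 7 │ 8 │ 9 │ ÷ │   ┃                 


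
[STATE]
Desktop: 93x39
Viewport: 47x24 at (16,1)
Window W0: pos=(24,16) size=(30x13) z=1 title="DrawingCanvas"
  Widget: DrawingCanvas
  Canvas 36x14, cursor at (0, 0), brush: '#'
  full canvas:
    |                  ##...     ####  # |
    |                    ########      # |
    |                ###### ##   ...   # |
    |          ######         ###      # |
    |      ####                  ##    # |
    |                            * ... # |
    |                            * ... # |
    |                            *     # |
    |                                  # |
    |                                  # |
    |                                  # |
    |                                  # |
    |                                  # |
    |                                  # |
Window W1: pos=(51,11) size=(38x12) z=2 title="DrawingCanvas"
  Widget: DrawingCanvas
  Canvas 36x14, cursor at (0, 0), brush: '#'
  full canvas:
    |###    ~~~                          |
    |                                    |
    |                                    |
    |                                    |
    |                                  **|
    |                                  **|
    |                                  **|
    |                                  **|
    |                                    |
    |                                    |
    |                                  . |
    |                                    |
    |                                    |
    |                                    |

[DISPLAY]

                                               
                                               
                                               
                                               
                                               
                                               
                                               
                                               
                                               
                                               
                                   ┏━━━━━━━━━━━
                                   ┃ DrawingCan
                                   ┠───────────
                                   ┃###    ~~~ 
                                   ┃           
        ┏━━━━━━━━━━━━━━━━━━━━━━━━━━┃           
        ┃ DrawingCanvas            ┃           
        ┠──────────────────────────┃           
        ┃+                 ##...   ┃           
        ┃                    ######┃           
        ┃                ###### ## ┃           
        ┃          ######         #┗━━━━━━━━━━━
        ┃      ####                  ┃         
        ┃                            ┃         


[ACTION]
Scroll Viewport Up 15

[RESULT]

                                               
                                               
                                               
                                               
                                               
                                               
                                               
                                               
                                               
                                               
                                               
                                   ┏━━━━━━━━━━━
                                   ┃ DrawingCan
                                   ┠───────────
                                   ┃###    ~~~ 
                                   ┃           
        ┏━━━━━━━━━━━━━━━━━━━━━━━━━━┃           
        ┃ DrawingCanvas            ┃           
        ┠──────────────────────────┃           
        ┃+                 ##...   ┃           
        ┃                    ######┃           
        ┃                ###### ## ┃           
        ┃          ######         #┗━━━━━━━━━━━
        ┃      ####                  ┃         


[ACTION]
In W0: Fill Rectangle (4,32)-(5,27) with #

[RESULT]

                                               
                                               
                                               
                                               
                                               
                                               
                                               
                                               
                                               
                                               
                                               
                                   ┏━━━━━━━━━━━
                                   ┃ DrawingCan
                                   ┠───────────
                                   ┃###    ~~~ 
                                   ┃           
        ┏━━━━━━━━━━━━━━━━━━━━━━━━━━┃           
        ┃ DrawingCanvas            ┃           
        ┠──────────────────────────┃           
        ┃+                 ##...   ┃           
        ┃                    ######┃           
        ┃                ###### ## ┃           
        ┃          ######         #┗━━━━━━━━━━━
        ┃      ####                 #┃         


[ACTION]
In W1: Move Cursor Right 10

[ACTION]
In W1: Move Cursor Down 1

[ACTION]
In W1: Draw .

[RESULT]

                                               
                                               
                                               
                                               
                                               
                                               
                                               
                                               
                                               
                                               
                                               
                                   ┏━━━━━━━━━━━
                                   ┃ DrawingCan
                                   ┠───────────
                                   ┃###    ~~~ 
                                   ┃          .
        ┏━━━━━━━━━━━━━━━━━━━━━━━━━━┃           
        ┃ DrawingCanvas            ┃           
        ┠──────────────────────────┃           
        ┃+                 ##...   ┃           
        ┃                    ######┃           
        ┃                ###### ## ┃           
        ┃          ######         #┗━━━━━━━━━━━
        ┃      ####                 #┃         


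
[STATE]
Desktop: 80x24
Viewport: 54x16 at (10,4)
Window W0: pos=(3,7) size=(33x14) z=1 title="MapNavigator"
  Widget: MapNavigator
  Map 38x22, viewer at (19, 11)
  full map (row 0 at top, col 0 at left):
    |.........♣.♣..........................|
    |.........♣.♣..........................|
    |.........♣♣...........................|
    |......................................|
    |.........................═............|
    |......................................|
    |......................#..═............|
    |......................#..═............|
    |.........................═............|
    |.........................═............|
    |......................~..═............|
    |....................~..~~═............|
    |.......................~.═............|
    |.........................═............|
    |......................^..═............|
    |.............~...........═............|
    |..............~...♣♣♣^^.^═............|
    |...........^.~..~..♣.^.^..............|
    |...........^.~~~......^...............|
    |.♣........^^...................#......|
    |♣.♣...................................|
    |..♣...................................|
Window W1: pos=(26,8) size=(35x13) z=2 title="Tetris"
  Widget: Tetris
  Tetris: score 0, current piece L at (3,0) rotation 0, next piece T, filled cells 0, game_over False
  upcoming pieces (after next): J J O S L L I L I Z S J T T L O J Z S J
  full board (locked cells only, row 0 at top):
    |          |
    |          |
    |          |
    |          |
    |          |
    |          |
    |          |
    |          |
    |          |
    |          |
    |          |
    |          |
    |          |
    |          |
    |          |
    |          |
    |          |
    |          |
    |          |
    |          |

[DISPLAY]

                                                      
                                                      
                                                      
━━━━━━━━━━━━━━━━━━━━━━━━━┓                            
vigator         ┏━━━━━━━━━━━━━━━━━━━━━━━━━━━━━━━━━┓   
────────────────┃ Tetris                          ┃   
............#..═┠─────────────────────────────────┨   
............#..═┃          │Next:                 ┃   
...............═┃          │ ▒                    ┃   
...............═┃          │▒▒▒                   ┃   
............~..═┃          │                      ┃   
.........@~..~~═┃          │                      ┃   
.............~.═┃          │                      ┃   
...............═┃          │Score:                ┃   
............^..═┃          │0                     ┃   
...~...........═┃          │                      ┃   


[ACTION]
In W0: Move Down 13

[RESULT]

                                                      
                                                      
                                                      
━━━━━━━━━━━━━━━━━━━━━━━━━┓                            
vigator         ┏━━━━━━━━━━━━━━━━━━━━━━━━━━━━━━━━━┓   
────────────────┃ Tetris                          ┃   
....~...♣♣♣^^.^═┠─────────────────────────────────┨   
.^.~..~..♣.^.^..┃          │Next:                 ┃   
.^.~~~......^...┃          │ ▒                    ┃   
^^..............┃          │▒▒▒                   ┃   
................┃          │                      ┃   
.........@......┃          │                      ┃   
                ┃          │                      ┃   
                ┃          │Score:                ┃   
                ┃          │0                     ┃   
                ┃          │                      ┃   


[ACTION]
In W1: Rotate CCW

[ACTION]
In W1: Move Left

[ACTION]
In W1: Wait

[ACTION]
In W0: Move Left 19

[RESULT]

                                                      
                                                      
                                                      
━━━━━━━━━━━━━━━━━━━━━━━━━┓                            
vigator         ┏━━━━━━━━━━━━━━━━━━━━━━━━━━━━━━━━━┓   
────────────────┃ Tetris                          ┃   
         .......┠─────────────────────────────────┨   
         .......┃          │Next:                 ┃   
         .......┃          │ ▒                    ┃   
         .♣.....┃          │▒▒▒                   ┃   
         ♣.♣....┃          │                      ┃   
         @.♣....┃          │                      ┃   
                ┃          │                      ┃   
                ┃          │Score:                ┃   
                ┃          │0                     ┃   
                ┃          │                      ┃   


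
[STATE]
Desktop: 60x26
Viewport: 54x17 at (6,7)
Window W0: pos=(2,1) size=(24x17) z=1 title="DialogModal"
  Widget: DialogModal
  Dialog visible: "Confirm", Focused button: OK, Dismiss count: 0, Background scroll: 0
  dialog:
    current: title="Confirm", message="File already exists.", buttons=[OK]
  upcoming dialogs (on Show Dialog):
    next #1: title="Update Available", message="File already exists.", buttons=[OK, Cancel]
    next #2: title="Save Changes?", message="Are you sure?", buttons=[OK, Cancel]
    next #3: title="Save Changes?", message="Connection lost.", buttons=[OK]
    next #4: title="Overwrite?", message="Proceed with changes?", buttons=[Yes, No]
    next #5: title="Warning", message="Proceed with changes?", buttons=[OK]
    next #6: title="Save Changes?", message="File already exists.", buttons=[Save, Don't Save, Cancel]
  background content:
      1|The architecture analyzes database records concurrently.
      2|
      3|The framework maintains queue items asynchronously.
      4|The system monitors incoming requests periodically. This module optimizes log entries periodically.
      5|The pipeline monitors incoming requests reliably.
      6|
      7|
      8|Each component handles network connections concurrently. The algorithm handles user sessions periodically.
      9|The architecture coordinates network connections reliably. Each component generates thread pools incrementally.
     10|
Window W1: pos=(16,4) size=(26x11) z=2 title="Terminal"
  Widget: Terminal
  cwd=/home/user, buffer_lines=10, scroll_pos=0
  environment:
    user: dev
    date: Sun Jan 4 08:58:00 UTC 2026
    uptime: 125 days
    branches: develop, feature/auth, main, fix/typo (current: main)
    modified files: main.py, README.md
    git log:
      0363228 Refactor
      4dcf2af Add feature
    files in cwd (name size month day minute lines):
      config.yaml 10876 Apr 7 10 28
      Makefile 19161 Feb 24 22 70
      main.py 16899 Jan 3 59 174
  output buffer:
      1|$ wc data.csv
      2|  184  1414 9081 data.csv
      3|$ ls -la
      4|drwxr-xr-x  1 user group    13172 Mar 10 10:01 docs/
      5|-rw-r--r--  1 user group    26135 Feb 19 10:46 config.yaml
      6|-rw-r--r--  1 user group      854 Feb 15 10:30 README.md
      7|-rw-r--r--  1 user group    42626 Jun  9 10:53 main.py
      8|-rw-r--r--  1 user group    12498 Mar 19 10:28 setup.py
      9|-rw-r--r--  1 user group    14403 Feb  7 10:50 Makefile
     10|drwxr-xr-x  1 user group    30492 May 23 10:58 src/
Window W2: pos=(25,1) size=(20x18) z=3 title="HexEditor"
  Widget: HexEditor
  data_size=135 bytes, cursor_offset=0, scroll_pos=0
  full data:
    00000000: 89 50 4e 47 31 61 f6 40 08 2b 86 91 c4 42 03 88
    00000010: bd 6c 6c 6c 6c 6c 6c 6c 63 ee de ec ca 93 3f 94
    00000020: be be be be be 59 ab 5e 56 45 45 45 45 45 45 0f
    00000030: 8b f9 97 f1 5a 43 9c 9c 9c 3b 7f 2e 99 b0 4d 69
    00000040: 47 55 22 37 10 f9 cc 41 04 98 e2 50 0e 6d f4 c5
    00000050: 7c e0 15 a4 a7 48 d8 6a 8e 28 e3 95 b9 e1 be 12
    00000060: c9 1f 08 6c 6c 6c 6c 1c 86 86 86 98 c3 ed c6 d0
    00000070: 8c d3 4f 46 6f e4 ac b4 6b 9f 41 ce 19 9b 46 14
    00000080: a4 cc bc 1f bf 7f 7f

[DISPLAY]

 system mo┃$ wc dat┃00000030  8b f9 97┃               
──────────┃  184  1┃00000040  47 55 22┃               
    Confir┃$ ls -la┃00000050  7c e0 15┃               
File alrea┃drwxr-xr┃00000060  c9 1f 08┃               
      [OK]┃-rw-r--r┃00000070  8c d3 4f┃               
──────────┃-rw-r--r┃00000080  a4 cc bc┃               
          ┃-rw-r--r┃                  ┃               
          ┗━━━━━━━━┃                  ┃               
                   ┃                  ┃               
                   ┃                  ┃               
━━━━━━━━━━━━━━━━━━━┃                  ┃               
                   ┗━━━━━━━━━━━━━━━━━━┛               
                                                      
                                                      
                                                      
                                                      
                                                      


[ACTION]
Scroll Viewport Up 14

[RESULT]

                                                      
━━━━━━━━━━━━━━━━━━━┏━━━━━━━━━━━━━━━━━━┓               
alogModal          ┃ HexEditor        ┃               
───────────────────┠──────────────────┨               
 architect┏━━━━━━━━┃00000000  89 50 4e┃               
          ┃ Termina┃00000010  bd 6c 6c┃               
 framework┠────────┃00000020  be be be┃               
 system mo┃$ wc dat┃00000030  8b f9 97┃               
──────────┃  184  1┃00000040  47 55 22┃               
    Confir┃$ ls -la┃00000050  7c e0 15┃               
File alrea┃drwxr-xr┃00000060  c9 1f 08┃               
      [OK]┃-rw-r--r┃00000070  8c d3 4f┃               
──────────┃-rw-r--r┃00000080  a4 cc bc┃               
          ┃-rw-r--r┃                  ┃               
          ┗━━━━━━━━┃                  ┃               
                   ┃                  ┃               
                   ┃                  ┃               


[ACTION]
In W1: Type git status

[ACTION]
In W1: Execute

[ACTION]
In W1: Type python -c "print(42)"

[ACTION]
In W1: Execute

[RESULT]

                                                      
━━━━━━━━━━━━━━━━━━━┏━━━━━━━━━━━━━━━━━━┓               
alogModal          ┃ HexEditor        ┃               
───────────────────┠──────────────────┨               
 architect┏━━━━━━━━┃00000000  89 50 4e┃               
          ┃ Termina┃00000010  bd 6c 6c┃               
 framework┠────────┃00000020  be be be┃               
 system mo┃Changes ┃00000030  8b f9 97┃               
──────────┃        ┃00000040  47 55 22┃               
    Confir┃        ┃00000050  7c e0 15┃               
File alrea┃        ┃00000060  c9 1f 08┃               
      [OK]┃$ python┃00000070  8c d3 4f┃               
──────────┃42      ┃00000080  a4 cc bc┃               
          ┃$ █     ┃                  ┃               
          ┗━━━━━━━━┃                  ┃               
                   ┃                  ┃               
                   ┃                  ┃               


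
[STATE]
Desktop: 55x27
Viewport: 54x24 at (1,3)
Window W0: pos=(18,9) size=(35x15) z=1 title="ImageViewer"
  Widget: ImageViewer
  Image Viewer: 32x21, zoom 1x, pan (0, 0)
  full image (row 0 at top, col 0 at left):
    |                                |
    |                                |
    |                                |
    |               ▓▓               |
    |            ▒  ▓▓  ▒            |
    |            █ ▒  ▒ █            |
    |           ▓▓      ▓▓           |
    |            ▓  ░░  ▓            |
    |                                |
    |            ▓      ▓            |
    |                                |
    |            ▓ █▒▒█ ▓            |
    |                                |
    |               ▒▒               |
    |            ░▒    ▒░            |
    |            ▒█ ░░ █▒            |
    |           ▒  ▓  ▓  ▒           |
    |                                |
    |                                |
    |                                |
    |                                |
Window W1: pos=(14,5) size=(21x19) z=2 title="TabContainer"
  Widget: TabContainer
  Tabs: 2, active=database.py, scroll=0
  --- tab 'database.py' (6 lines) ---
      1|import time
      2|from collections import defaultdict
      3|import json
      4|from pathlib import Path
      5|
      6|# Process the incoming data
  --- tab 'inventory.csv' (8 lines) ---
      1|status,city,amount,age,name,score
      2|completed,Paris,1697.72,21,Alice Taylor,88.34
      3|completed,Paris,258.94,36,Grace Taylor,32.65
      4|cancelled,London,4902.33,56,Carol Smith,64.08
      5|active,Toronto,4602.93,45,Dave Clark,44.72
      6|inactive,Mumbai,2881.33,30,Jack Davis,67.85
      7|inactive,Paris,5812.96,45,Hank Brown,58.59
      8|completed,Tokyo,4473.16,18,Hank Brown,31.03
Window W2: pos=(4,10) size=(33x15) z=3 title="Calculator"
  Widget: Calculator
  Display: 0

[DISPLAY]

                                                      
                                                      
             ┏━━━━━━━━━━━━━━━━━━━┓                    
             ┃ TabContainer      ┃                    
             ┠───────────────────┨                    
             ┃[database.py]│ inve┃                    
             ┃───────────────────┃━━━━━━━━━━━━━━━━━┓  
   ┏━━━━━━━━━━━━━━━━━━━━━━━━━━━━━━━┓               ┃  
   ┃ Calculator                    ┃───────────────┨  
   ┠───────────────────────────────┨               ┃  
   ┃                              0┃               ┃  
   ┃┌───┬───┬───┬───┐              ┃               ┃  
   ┃│ 7 │ 8 │ 9 │ ÷ │              ┃               ┃  
   ┃├───┼───┼───┼───┤              ┃ ▒             ┃  
   ┃│ 4 │ 5 │ 6 │ × │              ┃ █             ┃  
   ┃├───┼───┼───┼───┤              ┃ ▓▓            ┃  
   ┃│ 1 │ 2 │ 3 │ - │              ┃ ▓             ┃  
   ┃├───┼───┼───┼───┤              ┃               ┃  
   ┃│ 0 │ . │ = │ + │              ┃ ▓             ┃  
   ┃├───┼───┼───┼───┤              ┃               ┃  
   ┃│ C │ MC│ MR│ M+│              ┃━━━━━━━━━━━━━━━┛  
   ┗━━━━━━━━━━━━━━━━━━━━━━━━━━━━━━━┛                  
                                                      
                                                      


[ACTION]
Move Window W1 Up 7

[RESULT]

             ┃[database.py]│ inve┃                    
             ┃───────────────────┃                    
             ┃import time        ┃                    
             ┃from collections im┃                    
             ┃import json        ┃                    
             ┃from pathlib import┃                    
             ┃                   ┃━━━━━━━━━━━━━━━━━┓  
   ┏━━━━━━━━━━━━━━━━━━━━━━━━━━━━━━━┓               ┃  
   ┃ Calculator                    ┃───────────────┨  
   ┠───────────────────────────────┨               ┃  
   ┃                              0┃               ┃  
   ┃┌───┬───┬───┬───┐              ┃               ┃  
   ┃│ 7 │ 8 │ 9 │ ÷ │              ┃               ┃  
   ┃├───┼───┼───┼───┤              ┃ ▒             ┃  
   ┃│ 4 │ 5 │ 6 │ × │              ┃ █             ┃  
   ┃├───┼───┼───┼───┤              ┃ ▓▓            ┃  
   ┃│ 1 │ 2 │ 3 │ - │              ┃ ▓             ┃  
   ┃├───┼───┼───┼───┤              ┃               ┃  
   ┃│ 0 │ . │ = │ + │              ┃ ▓             ┃  
   ┃├───┼───┼───┼───┤              ┃               ┃  
   ┃│ C │ MC│ MR│ M+│              ┃━━━━━━━━━━━━━━━┛  
   ┗━━━━━━━━━━━━━━━━━━━━━━━━━━━━━━━┛                  
                                                      
                                                      


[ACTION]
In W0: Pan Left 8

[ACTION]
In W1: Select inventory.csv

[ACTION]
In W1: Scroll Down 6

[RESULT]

             ┃ database.py │[inve┃                    
             ┃───────────────────┃                    
             ┃inactive,Paris,5812┃                    
             ┃completed,Tokyo,447┃                    
             ┃                   ┃                    
             ┃                   ┃                    
             ┃                   ┃━━━━━━━━━━━━━━━━━┓  
   ┏━━━━━━━━━━━━━━━━━━━━━━━━━━━━━━━┓               ┃  
   ┃ Calculator                    ┃───────────────┨  
   ┠───────────────────────────────┨               ┃  
   ┃                              0┃               ┃  
   ┃┌───┬───┬───┬───┐              ┃               ┃  
   ┃│ 7 │ 8 │ 9 │ ÷ │              ┃               ┃  
   ┃├───┼───┼───┼───┤              ┃ ▒             ┃  
   ┃│ 4 │ 5 │ 6 │ × │              ┃ █             ┃  
   ┃├───┼───┼───┼───┤              ┃ ▓▓            ┃  
   ┃│ 1 │ 2 │ 3 │ - │              ┃ ▓             ┃  
   ┃├───┼───┼───┼───┤              ┃               ┃  
   ┃│ 0 │ . │ = │ + │              ┃ ▓             ┃  
   ┃├───┼───┼───┼───┤              ┃               ┃  
   ┃│ C │ MC│ MR│ M+│              ┃━━━━━━━━━━━━━━━┛  
   ┗━━━━━━━━━━━━━━━━━━━━━━━━━━━━━━━┛                  
                                                      
                                                      


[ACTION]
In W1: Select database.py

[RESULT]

             ┃[database.py]│ inve┃                    
             ┃───────────────────┃                    
             ┃import time        ┃                    
             ┃from collections im┃                    
             ┃import json        ┃                    
             ┃from pathlib import┃                    
             ┃                   ┃━━━━━━━━━━━━━━━━━┓  
   ┏━━━━━━━━━━━━━━━━━━━━━━━━━━━━━━━┓               ┃  
   ┃ Calculator                    ┃───────────────┨  
   ┠───────────────────────────────┨               ┃  
   ┃                              0┃               ┃  
   ┃┌───┬───┬───┬───┐              ┃               ┃  
   ┃│ 7 │ 8 │ 9 │ ÷ │              ┃               ┃  
   ┃├───┼───┼───┼───┤              ┃ ▒             ┃  
   ┃│ 4 │ 5 │ 6 │ × │              ┃ █             ┃  
   ┃├───┼───┼───┼───┤              ┃ ▓▓            ┃  
   ┃│ 1 │ 2 │ 3 │ - │              ┃ ▓             ┃  
   ┃├───┼───┼───┼───┤              ┃               ┃  
   ┃│ 0 │ . │ = │ + │              ┃ ▓             ┃  
   ┃├───┼───┼───┼───┤              ┃               ┃  
   ┃│ C │ MC│ MR│ M+│              ┃━━━━━━━━━━━━━━━┛  
   ┗━━━━━━━━━━━━━━━━━━━━━━━━━━━━━━━┛                  
                                                      
                                                      


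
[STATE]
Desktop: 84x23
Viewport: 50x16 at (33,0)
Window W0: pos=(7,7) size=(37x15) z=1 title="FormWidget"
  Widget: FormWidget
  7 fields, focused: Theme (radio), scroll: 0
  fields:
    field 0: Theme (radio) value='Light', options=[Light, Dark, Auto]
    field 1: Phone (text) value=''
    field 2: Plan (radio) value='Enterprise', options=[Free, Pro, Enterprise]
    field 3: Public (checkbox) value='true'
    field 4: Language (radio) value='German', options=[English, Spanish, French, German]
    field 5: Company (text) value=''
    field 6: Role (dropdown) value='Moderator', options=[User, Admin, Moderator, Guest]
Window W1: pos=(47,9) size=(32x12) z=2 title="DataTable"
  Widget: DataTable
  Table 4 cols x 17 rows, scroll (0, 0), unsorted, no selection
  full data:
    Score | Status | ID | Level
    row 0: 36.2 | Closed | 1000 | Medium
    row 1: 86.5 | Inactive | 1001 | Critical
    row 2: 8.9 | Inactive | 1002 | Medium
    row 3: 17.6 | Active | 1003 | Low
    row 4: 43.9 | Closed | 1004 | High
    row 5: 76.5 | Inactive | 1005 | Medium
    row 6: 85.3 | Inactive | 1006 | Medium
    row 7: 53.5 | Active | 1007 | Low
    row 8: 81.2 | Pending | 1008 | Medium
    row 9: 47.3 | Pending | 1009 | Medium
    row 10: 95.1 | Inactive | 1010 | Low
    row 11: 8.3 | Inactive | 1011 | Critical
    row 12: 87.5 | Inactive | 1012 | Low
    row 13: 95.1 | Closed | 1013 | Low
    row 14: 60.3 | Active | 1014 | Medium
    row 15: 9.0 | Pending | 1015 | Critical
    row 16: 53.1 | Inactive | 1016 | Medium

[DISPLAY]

                                                  
                                                  
                                                  
                                                  
                                                  
                                                  
                                                  
━━━━━━━━━━┓                                       
          ┃                                       
──────────┨   ┏━━━━━━━━━━━━━━━━━━━━━━━━━━━━━━┓    
( ) Dark  ┃   ┃ DataTable                    ┃    
         ]┃   ┠──────────────────────────────┨    
 ) Pro  (●┃   ┃Score│Status  │ID  │Level     ┃    
          ┃   ┃─────┼────────┼────┼────────  ┃    
  ( ) Span┃   ┃36.2 │Closed  │1000│Medium    ┃    
         ]┃   ┃86.5 │Inactive│1001│Critical  ┃    


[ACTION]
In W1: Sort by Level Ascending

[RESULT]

                                                  
                                                  
                                                  
                                                  
                                                  
                                                  
                                                  
━━━━━━━━━━┓                                       
          ┃                                       
──────────┨   ┏━━━━━━━━━━━━━━━━━━━━━━━━━━━━━━┓    
( ) Dark  ┃   ┃ DataTable                    ┃    
         ]┃   ┠──────────────────────────────┨    
 ) Pro  (●┃   ┃Score│Status  │ID  │Level  ▲  ┃    
          ┃   ┃─────┼────────┼────┼────────  ┃    
  ( ) Span┃   ┃86.5 │Inactive│1001│Critical  ┃    
         ]┃   ┃8.3  │Inactive│1011│Critical  ┃    


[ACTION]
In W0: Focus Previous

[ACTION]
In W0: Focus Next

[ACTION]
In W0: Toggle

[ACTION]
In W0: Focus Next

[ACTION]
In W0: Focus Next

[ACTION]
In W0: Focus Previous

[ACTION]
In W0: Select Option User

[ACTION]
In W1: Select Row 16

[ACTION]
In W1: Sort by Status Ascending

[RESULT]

                                                  
                                                  
                                                  
                                                  
                                                  
                                                  
                                                  
━━━━━━━━━━┓                                       
          ┃                                       
──────────┨   ┏━━━━━━━━━━━━━━━━━━━━━━━━━━━━━━┓    
( ) Dark  ┃   ┃ DataTable                    ┃    
         ]┃   ┠──────────────────────────────┨    
 ) Pro  (●┃   ┃Score│Status ▲│ID  │Level     ┃    
          ┃   ┃─────┼────────┼────┼────────  ┃    
  ( ) Span┃   ┃17.6 │Active  │1003│Low       ┃    
         ]┃   ┃53.5 │Active  │1007│Low       ┃    


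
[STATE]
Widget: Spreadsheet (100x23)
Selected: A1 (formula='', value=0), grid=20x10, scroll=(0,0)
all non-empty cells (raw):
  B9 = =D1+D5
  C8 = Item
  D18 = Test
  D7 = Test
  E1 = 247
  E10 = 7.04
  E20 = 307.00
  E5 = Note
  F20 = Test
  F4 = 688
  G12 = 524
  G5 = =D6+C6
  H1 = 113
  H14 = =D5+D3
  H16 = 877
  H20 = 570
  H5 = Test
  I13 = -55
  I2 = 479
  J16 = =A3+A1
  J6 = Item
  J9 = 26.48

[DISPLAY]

A1:                                                                                                 
       A       B       C       D       E       F       G       H       I       J                    
----------------------------------------------------------------------------------------------------
  1      [0]       0       0       0     247       0       0     113       0       0                
  2        0       0       0       0       0       0       0       0     479       0                
  3        0       0       0       0       0       0       0       0       0       0                
  4        0       0       0       0       0     688       0       0       0       0                
  5        0       0       0       0Note           0       0Test           0       0                
  6        0       0       0       0       0       0       0       0       0Item                    
  7        0       0       0Test           0       0       0       0       0       0                
  8        0       0Item           0       0       0       0       0       0       0                
  9        0       0       0       0       0       0       0       0       0   26.48                
 10        0       0       0       0    7.04       0       0       0       0       0                
 11        0       0       0       0       0       0       0       0       0       0                
 12        0       0       0       0       0       0     524       0       0       0                
 13        0       0       0       0       0       0       0       0     -55       0                
 14        0       0       0       0       0       0       0       0       0       0                
 15        0       0       0       0       0       0       0       0       0       0                
 16        0       0       0       0       0       0       0     877       0       0                
 17        0       0       0       0       0       0       0       0       0       0                
 18        0       0       0Test           0       0       0       0       0       0                
 19        0       0       0       0       0       0       0       0       0       0                
 20        0       0       0       0     307Test           0     570       0       0                


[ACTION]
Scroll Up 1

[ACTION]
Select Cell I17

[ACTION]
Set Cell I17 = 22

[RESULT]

I17: 22                                                                                             
       A       B       C       D       E       F       G       H       I       J                    
----------------------------------------------------------------------------------------------------
  1        0       0       0       0     247       0       0     113       0       0                
  2        0       0       0       0       0       0       0       0     479       0                
  3        0       0       0       0       0       0       0       0       0       0                
  4        0       0       0       0       0     688       0       0       0       0                
  5        0       0       0       0Note           0       0Test           0       0                
  6        0       0       0       0       0       0       0       0       0Item                    
  7        0       0       0Test           0       0       0       0       0       0                
  8        0       0Item           0       0       0       0       0       0       0                
  9        0       0       0       0       0       0       0       0       0   26.48                
 10        0       0       0       0    7.04       0       0       0       0       0                
 11        0       0       0       0       0       0       0       0       0       0                
 12        0       0       0       0       0       0     524       0       0       0                
 13        0       0       0       0       0       0       0       0     -55       0                
 14        0       0       0       0       0       0       0       0       0       0                
 15        0       0       0       0       0       0       0       0       0       0                
 16        0       0       0       0       0       0       0     877       0       0                
 17        0       0       0       0       0       0       0       0    [22]       0                
 18        0       0       0Test           0       0       0       0       0       0                
 19        0       0       0       0       0       0       0       0       0       0                
 20        0       0       0       0     307Test           0     570       0       0                
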